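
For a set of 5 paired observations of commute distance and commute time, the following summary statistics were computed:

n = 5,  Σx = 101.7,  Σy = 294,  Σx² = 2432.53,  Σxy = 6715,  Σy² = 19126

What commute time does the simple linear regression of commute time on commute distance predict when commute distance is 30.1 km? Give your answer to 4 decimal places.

Sxx = Σx² − (Σx)²/n = 2432.53 − 2068.578 = 363.952
Sxy = Σxy − (Σx)(Σy)/n = 6715 − 5979.96 = 735.04
b = Sxy/Sxx = 735.04/363.952 = 2.019607
a = ȳ − b·x̄ = 58.8 − 2.019607·20.34 = 17.721194
ŷ(30.1) = a + b·30.1 = 17.721194 + 2.019607·30.1 = 78.511364

78.5114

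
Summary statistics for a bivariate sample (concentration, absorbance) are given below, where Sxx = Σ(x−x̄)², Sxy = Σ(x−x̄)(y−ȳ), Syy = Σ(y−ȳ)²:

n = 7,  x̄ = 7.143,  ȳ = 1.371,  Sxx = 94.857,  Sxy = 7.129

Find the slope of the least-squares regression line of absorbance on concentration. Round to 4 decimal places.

b = Sxy/Sxx = 7.129/94.857 = 0.075155

0.0752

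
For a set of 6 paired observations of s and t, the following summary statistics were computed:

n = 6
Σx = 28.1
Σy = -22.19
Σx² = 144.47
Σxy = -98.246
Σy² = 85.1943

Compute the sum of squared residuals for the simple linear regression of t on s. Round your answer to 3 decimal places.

Sxx = Σx² − (Σx)²/n = 144.47 − 131.601667 = 12.868333
Sxy = Σxy − (Σx)(Σy)/n = -98.246 − (-103.923167) = 5.677167
Syy = Σy² − (Σy)²/n = 85.1943 − 82.066017 = 3.128283
b = Sxy/Sxx = 5.677167/12.868333 = 0.441173
SSE = Syy − b·Sxy = 3.128283 − 0.441173·5.677167 = 0.623668

0.624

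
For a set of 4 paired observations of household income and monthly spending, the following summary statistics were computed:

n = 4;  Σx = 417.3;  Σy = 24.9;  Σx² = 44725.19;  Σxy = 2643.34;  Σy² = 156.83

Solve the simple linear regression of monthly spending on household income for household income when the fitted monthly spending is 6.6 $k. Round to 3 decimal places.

114.104

Sxx = Σx² − (Σx)²/n = 44725.19 − 43534.8225 = 1190.3675
Sxy = Σxy − (Σx)(Σy)/n = 2643.34 − 2597.6925 = 45.6475
b = Sxy/Sxx = 45.6475/1190.3675 = 0.038347
a = ȳ − b·x̄ = 6.225 − 0.038347·104.325 = 2.224407
Set a + b·x = 6.6: x = (6.6 − 2.224407) / 0.038347 = 114.104020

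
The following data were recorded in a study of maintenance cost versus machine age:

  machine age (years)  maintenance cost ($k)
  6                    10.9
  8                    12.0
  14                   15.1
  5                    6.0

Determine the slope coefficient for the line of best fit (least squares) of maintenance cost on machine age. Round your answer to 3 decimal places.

0.816

n = 4, Σx = 33, Σy = 44, Σxy = 402.8, Σx² = 321
Sxx = Σx² − (Σx)²/n = 321 − 272.25 = 48.75
Sxy = Σxy − (Σx)(Σy)/n = 402.8 − 363 = 39.8
b = Sxy/Sxx = 39.8/48.75 = 0.816410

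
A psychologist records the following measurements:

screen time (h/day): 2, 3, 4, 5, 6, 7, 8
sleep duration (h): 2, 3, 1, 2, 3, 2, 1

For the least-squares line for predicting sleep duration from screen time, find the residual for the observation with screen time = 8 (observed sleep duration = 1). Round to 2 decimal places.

n = 7, Σx = 35, Σy = 14, Σxy = 67, Σx² = 203
Sxx = Σx² − (Σx)²/n = 203 − 175 = 28
Sxy = Σxy − (Σx)(Σy)/n = 67 − 70 = -3
b = Sxy/Sxx = -3/28 = -0.107143
a = ȳ − b·x̄ = 2 − (-0.107143)·5 = 2.535714
ŷ(8) = 2.535714 + (-0.107143)·8 = 1.678571
residual = y − ŷ = 1 − 1.678571 = -0.678571

-0.68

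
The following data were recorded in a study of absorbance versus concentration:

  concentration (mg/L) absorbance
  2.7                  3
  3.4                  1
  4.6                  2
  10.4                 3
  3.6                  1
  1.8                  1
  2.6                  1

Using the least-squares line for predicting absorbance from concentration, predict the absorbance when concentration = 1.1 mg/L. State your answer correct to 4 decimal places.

n = 7, Σx = 29.1, Σy = 12, Σxy = 59.9, Σx² = 171.13
Sxx = Σx² − (Σx)²/n = 171.13 − 120.972857 = 50.157143
Sxy = Σxy − (Σx)(Σy)/n = 59.9 − 49.885714 = 10.014286
b = Sxy/Sxx = 10.014286/50.157143 = 0.199658
a = ȳ − b·x̄ = 1.714286 − 0.199658·4.157143 = 0.884278
ŷ(1.1) = a + b·1.1 = 0.884278 + 0.199658·1.1 = 1.103902

1.1039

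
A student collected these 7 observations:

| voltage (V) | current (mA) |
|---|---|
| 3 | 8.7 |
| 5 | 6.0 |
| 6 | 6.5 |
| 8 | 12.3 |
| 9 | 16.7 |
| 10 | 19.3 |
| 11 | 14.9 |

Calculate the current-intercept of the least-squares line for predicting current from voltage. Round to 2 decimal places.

1.04

n = 7, Σx = 52, Σy = 84.4, Σxy = 700.7, Σx² = 436
Sxx = Σx² − (Σx)²/n = 436 − 386.285714 = 49.714286
Sxy = Σxy − (Σx)(Σy)/n = 700.7 − 626.971429 = 73.728571
b = Sxy/Sxx = 73.728571/49.714286 = 1.483046
a = ȳ − b·x̄ = 12.057143 − 1.483046·7.428571 = 1.040230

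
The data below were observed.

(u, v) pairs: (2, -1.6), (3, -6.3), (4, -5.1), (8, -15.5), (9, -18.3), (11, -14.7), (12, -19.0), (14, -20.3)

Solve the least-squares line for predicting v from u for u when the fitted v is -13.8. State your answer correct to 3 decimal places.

8.664

n = 8, Σx = 63, Σy = -100.8, Σxy = -1005.1, Σx² = 635
Sxx = Σx² − (Σx)²/n = 635 − 496.125 = 138.875
Sxy = Σxy − (Σx)(Σy)/n = -1005.1 − (-793.8) = -211.3
b = Sxy/Sxx = -211.3/138.875 = -1.521512
a = ȳ − b·x̄ = -12.6 − (-1.521512)·7.875 = -0.618092
Set a + b·x = -13.8: x = (-13.8 − (-0.618092)) / (-1.521512) = 8.663689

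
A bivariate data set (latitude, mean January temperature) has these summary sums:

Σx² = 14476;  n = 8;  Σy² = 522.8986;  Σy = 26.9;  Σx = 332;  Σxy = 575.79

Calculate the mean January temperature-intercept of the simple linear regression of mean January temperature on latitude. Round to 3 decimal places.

35.502

Sxx = Σx² − (Σx)²/n = 14476 − 13778 = 698
Sxy = Σxy − (Σx)(Σy)/n = 575.79 − 1116.35 = -540.56
b = Sxy/Sxx = -540.56/698 = -0.774441
a = ȳ − b·x̄ = 3.3625 − (-0.774441)·41.5 = 35.501812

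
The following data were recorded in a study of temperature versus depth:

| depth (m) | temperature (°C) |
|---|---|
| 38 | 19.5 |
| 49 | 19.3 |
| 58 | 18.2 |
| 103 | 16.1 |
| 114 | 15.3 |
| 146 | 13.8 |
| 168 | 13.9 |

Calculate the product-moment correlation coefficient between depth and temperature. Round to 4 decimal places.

n = 7, Σx = 676, Σy = 116.1, Σxy = 10494.8, Σx² = 80354, Σy² = 1960.93
Sxx = Σx² − (Σx)²/n = 80354 − 65282.285714 = 15071.714286
Sxy = Σxy − (Σx)(Σy)/n = 10494.8 − 11211.942857 = -717.142857
Syy = Σy² − (Σy)²/n = 1960.93 − 1925.601429 = 35.328571
r = Sxy/√(Sxx·Syy) = -717.142857/√(532462.134694) = -717.142857/729.700031 = -0.982791

-0.9828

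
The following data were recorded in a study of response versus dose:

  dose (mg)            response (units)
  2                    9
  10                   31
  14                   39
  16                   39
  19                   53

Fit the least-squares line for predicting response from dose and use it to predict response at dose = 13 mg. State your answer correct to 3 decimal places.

n = 5, Σx = 61, Σy = 171, Σxy = 2505, Σx² = 917
Sxx = Σx² − (Σx)²/n = 917 − 744.2 = 172.8
Sxy = Σxy − (Σx)(Σy)/n = 2505 − 2086.2 = 418.8
b = Sxy/Sxx = 418.8/172.8 = 2.423611
a = ȳ − b·x̄ = 34.2 − 2.423611·12.2 = 4.631944
ŷ(13) = a + b·13 = 4.631944 + 2.423611·13 = 36.138889

36.139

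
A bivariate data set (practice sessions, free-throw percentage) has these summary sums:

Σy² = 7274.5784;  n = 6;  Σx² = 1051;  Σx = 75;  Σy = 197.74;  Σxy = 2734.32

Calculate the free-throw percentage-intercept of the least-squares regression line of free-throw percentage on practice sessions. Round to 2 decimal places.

4.04

Sxx = Σx² − (Σx)²/n = 1051 − 937.5 = 113.5
Sxy = Σxy − (Σx)(Σy)/n = 2734.32 − 2471.75 = 262.57
b = Sxy/Sxx = 262.57/113.5 = 2.313392
a = ȳ − b·x̄ = 32.956667 − 2.313392·12.5 = 4.039266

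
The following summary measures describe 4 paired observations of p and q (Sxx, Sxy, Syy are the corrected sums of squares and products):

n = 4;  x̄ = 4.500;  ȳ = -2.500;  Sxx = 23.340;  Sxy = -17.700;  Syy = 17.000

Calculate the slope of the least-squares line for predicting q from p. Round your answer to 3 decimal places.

-0.758

b = Sxy/Sxx = -17.7/23.34 = -0.758355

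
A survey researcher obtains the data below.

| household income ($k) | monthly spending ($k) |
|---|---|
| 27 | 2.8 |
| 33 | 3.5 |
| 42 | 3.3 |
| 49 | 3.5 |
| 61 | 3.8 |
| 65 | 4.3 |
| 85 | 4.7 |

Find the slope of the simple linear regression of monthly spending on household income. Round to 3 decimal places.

0.030

n = 7, Σx = 362, Σy = 25.9, Σxy = 1412, Σx² = 21154
Sxx = Σx² − (Σx)²/n = 21154 − 18720.571429 = 2433.428571
Sxy = Σxy − (Σx)(Σy)/n = 1412 − 1339.4 = 72.6
b = Sxy/Sxx = 72.6/2433.428571 = 0.029834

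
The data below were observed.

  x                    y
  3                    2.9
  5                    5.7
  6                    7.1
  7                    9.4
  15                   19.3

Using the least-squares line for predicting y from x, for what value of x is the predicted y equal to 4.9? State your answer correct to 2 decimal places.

n = 5, Σx = 36, Σy = 44.4, Σxy = 435.1, Σx² = 344
Sxx = Σx² − (Σx)²/n = 344 − 259.2 = 84.8
Sxy = Σxy − (Σx)(Σy)/n = 435.1 − 319.68 = 115.42
b = Sxy/Sxx = 115.42/84.8 = 1.361085
a = ȳ − b·x̄ = 8.88 − 1.361085·7.2 = -0.919811
Set a + b·x = 4.9: x = (4.9 − (-0.919811)) / 1.361085 = 4.275862

4.28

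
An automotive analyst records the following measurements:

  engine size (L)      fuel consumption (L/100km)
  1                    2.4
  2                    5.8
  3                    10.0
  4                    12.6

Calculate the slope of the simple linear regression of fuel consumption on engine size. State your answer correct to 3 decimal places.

n = 4, Σx = 10, Σy = 30.8, Σxy = 94.4, Σx² = 30
Sxx = Σx² − (Σx)²/n = 30 − 25 = 5
Sxy = Σxy − (Σx)(Σy)/n = 94.4 − 77 = 17.4
b = Sxy/Sxx = 17.4/5 = 3.48

3.480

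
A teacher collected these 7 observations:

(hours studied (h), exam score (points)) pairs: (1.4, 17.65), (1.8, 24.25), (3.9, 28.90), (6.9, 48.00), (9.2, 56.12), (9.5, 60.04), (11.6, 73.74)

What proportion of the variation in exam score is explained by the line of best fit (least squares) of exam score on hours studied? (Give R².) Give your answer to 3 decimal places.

0.986

n = 7, Σx = 44.3, Σy = 308.7, Σxy = 2454.338, Σx² = 377.47, Σy² = 16230.6386
Sxx = Σx² − (Σx)²/n = 377.47 − 280.355714 = 97.114286
Sxy = Σxy − (Σx)(Σy)/n = 2454.338 − 1953.63 = 500.708
Syy = Σy² − (Σy)²/n = 16230.6386 − 13613.67 = 2616.9686
R² = Sxy²/(Sxx·Syy) = (500.708)²/(97.114286·2616.9686) = 0.986478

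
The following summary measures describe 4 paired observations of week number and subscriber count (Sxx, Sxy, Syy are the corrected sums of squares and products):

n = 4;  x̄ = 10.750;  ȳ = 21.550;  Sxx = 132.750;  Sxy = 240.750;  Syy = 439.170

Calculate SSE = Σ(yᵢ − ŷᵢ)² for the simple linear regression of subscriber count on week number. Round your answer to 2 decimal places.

b = Sxy/Sxx = 240.75/132.75 = 1.813559
SSE = Syy − b·Sxy = 439.17 − 1.813559·240.75 = 2.555593

2.56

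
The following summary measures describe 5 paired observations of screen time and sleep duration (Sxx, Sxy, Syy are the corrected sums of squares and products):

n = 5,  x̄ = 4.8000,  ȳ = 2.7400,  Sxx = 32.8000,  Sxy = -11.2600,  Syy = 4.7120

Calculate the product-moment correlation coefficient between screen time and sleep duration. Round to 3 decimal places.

-0.906

r = Sxy/√(Sxx·Syy) = -11.26/√(154.5536) = -11.26/12.431959 = -0.905730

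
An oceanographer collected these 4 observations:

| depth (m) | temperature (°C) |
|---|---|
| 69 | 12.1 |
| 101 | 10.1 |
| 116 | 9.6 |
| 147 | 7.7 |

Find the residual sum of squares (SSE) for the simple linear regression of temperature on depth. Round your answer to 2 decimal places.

n = 4, Σx = 433, Σy = 39.5, Σxy = 4100.5, Σx² = 50027, Σy² = 399.87
Sxx = Σx² − (Σx)²/n = 50027 − 46872.25 = 3154.75
Sxy = Σxy − (Σx)(Σy)/n = 4100.5 − 4275.875 = -175.375
Syy = Σy² − (Σy)²/n = 399.87 − 390.0625 = 9.8075
b = Sxy/Sxx = -175.375/3154.75 = -0.055591
SSE = Syy − b·Sxy = 9.8075 − (-0.055591)·(-175.375) = 0.058268

0.06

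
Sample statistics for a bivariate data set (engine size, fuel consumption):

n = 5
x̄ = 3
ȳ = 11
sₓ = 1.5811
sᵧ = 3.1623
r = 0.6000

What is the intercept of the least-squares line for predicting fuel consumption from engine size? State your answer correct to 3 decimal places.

b = r · sᵧ/sₓ = 0.6 · 3.1623/1.5811 = 1.200038
a = ȳ − b·x̄ = 11 − 1.200038·3 = 7.399886

7.400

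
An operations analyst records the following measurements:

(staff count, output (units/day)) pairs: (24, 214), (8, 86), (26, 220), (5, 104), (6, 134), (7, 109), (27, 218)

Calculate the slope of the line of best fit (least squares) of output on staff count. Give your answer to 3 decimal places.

n = 7, Σx = 103, Σy = 1085, Σxy = 19517, Σx² = 2155
Sxx = Σx² − (Σx)²/n = 2155 − 1515.571429 = 639.428571
Sxy = Σxy − (Σx)(Σy)/n = 19517 − 15965 = 3552
b = Sxy/Sxx = 3552/639.428571 = 5.554960

5.555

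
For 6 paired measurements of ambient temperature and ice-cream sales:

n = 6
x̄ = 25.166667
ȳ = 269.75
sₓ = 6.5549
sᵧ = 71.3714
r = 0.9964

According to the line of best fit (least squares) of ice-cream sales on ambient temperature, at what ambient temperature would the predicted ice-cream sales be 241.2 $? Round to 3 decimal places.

b = r · sᵧ/sₓ = 0.9964 · 71.3714/6.5549 = 10.849054
a = ȳ − b·x̄ = 269.75 − 10.849054·25.166667 = -3.284525
Set a + b·x = 241.2: x = (241.2 − (-3.284525)) / 10.849054 = 22.535101

22.535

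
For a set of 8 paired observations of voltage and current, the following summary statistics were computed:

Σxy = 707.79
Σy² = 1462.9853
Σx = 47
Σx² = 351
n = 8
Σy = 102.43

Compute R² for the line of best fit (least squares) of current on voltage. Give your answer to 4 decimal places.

Sxx = Σx² − (Σx)²/n = 351 − 276.125 = 74.875
Sxy = Σxy − (Σx)(Σy)/n = 707.79 − 601.77625 = 106.01375
Syy = Σy² − (Σy)²/n = 1462.9853 − 1311.488112 = 151.497187
R² = Sxy²/(Sxx·Syy) = (106.01375)²/(74.875·151.497187) = 0.990793

0.9908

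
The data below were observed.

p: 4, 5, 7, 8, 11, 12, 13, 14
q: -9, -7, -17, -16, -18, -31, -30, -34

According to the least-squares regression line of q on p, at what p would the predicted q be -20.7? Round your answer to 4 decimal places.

n = 8, Σx = 74, Σy = -162, Σxy = -1754, Σx² = 784
Sxx = Σx² − (Σx)²/n = 784 − 684.5 = 99.5
Sxy = Σxy − (Σx)(Σy)/n = -1754 − (-1498.5) = -255.5
b = Sxy/Sxx = -255.5/99.5 = -2.567839
a = ȳ − b·x̄ = -20.25 − (-2.567839)·9.25 = 3.502513
Set a + b·x = -20.7: x = (-20.7 − 3.502513) / (-2.567839) = 9.425245

9.4252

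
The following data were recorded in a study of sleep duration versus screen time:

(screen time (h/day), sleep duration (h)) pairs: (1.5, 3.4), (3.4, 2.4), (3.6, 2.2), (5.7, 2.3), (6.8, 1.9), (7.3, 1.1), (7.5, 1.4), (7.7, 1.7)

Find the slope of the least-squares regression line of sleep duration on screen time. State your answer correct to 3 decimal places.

n = 8, Σx = 43.5, Σy = 16.4, Σxy = 78.83, Σx² = 274.33
Sxx = Σx² − (Σx)²/n = 274.33 − 236.53125 = 37.79875
Sxy = Σxy − (Σx)(Σy)/n = 78.83 − 89.175 = -10.345
b = Sxy/Sxx = -10.345/37.79875 = -0.273686

-0.274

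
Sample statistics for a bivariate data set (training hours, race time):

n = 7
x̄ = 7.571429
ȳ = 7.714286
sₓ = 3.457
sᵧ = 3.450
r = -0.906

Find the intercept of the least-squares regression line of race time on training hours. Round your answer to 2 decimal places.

b = r · sᵧ/sₓ = -0.906 · 3.45/3.457 = -0.904165
a = ȳ − b·x̄ = 7.714286 − (-0.904165)·7.571429 = 14.560111

14.56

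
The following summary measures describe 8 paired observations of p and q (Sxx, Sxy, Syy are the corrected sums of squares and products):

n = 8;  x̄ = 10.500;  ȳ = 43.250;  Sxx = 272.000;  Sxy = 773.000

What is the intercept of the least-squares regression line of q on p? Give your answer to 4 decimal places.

13.4099

b = Sxy/Sxx = 773/272 = 2.841912
a = ȳ − b·x̄ = 43.25 − 2.841912·10.5 = 13.409926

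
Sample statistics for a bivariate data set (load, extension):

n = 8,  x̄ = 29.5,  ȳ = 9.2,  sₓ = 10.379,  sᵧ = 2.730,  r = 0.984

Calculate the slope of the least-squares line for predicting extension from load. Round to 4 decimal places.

0.2588

b = r · sᵧ/sₓ = 0.984 · 2.73/10.379 = 0.258823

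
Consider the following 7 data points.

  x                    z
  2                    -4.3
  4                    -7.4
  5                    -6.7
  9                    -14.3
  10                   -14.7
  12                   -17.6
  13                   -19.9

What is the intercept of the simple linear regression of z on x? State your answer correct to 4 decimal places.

-1.0824

n = 7, Σx = 55, Σy = -84.9, Σxy = -817.3, Σx² = 539
Sxx = Σx² − (Σx)²/n = 539 − 432.142857 = 106.857143
Sxy = Σxy − (Σx)(Σy)/n = -817.3 − (-667.071429) = -150.228571
b = Sxy/Sxx = -150.228571/106.857143 = -1.405882
a = ȳ − b·x̄ = -12.128571 − (-1.405882)·7.857143 = -1.082353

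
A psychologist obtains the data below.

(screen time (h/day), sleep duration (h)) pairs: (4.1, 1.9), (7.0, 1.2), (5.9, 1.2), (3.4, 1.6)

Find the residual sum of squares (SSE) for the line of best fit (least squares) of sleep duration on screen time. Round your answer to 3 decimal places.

n = 4, Σx = 20.4, Σy = 5.9, Σxy = 28.71, Σx² = 112.18, Σy² = 9.05
Sxx = Σx² − (Σx)²/n = 112.18 − 104.04 = 8.14
Sxy = Σxy − (Σx)(Σy)/n = 28.71 − 30.09 = -1.38
Syy = Σy² − (Σy)²/n = 9.05 − 8.7025 = 0.3475
b = Sxy/Sxx = -1.38/8.14 = -0.169533
SSE = Syy − b·Sxy = 0.3475 − (-0.169533)·(-1.38) = 0.113544

0.114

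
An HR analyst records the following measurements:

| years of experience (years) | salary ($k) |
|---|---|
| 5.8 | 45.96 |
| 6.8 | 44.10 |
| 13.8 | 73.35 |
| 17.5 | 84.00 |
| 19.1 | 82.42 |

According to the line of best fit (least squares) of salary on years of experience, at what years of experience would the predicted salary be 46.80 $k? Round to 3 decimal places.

6.544

n = 5, Σx = 63, Σy = 329.83, Σxy = 4622.9, Σx² = 941.38
Sxx = Σx² − (Σx)²/n = 941.38 − 793.8 = 147.58
Sxy = Σxy − (Σx)(Σy)/n = 4622.9 − 4155.858 = 467.042
b = Sxy/Sxx = 467.042/147.58 = 3.164670
a = ȳ − b·x̄ = 65.966 − 3.164670·12.6 = 26.091158
Set a + b·x = 46.80: x = (46.80 − 26.091158) / 3.164670 = 6.543760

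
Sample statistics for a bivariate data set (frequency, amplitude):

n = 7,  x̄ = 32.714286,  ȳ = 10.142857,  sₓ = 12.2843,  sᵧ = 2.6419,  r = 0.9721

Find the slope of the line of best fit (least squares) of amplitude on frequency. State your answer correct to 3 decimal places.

0.209

b = r · sᵧ/sₓ = 0.9721 · 2.6419/12.2843 = 0.209063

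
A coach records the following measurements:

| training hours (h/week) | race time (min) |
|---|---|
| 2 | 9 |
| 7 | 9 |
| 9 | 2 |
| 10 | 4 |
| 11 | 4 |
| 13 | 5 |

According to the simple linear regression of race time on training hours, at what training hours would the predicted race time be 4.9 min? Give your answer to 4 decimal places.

9.8246

n = 6, Σx = 52, Σy = 33, Σxy = 248, Σx² = 524
Sxx = Σx² − (Σx)²/n = 524 − 450.666667 = 73.333333
Sxy = Σxy − (Σx)(Σy)/n = 248 − 286 = -38
b = Sxy/Sxx = -38/73.333333 = -0.518182
a = ȳ − b·x̄ = 5.5 − (-0.518182)·8.666667 = 9.990909
Set a + b·x = 4.9: x = (4.9 − 9.990909) / (-0.518182) = 9.824561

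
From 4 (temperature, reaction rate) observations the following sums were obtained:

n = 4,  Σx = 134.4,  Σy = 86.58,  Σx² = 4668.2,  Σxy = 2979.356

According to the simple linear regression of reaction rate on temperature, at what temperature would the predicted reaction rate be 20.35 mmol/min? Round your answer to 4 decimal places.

30.7921

Sxx = Σx² − (Σx)²/n = 4668.2 − 4515.84 = 152.36
Sxy = Σxy − (Σx)(Σy)/n = 2979.356 − 2909.088 = 70.268
b = Sxy/Sxx = 70.268/152.36 = 0.461197
a = ȳ − b·x̄ = 21.645 − 0.461197·33.6 = 6.148775
Set a + b·x = 20.35: x = (20.35 − 6.148775) / 0.461197 = 30.792090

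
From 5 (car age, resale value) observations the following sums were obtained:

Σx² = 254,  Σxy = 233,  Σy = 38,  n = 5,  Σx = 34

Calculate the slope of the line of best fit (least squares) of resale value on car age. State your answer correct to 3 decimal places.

Sxx = Σx² − (Σx)²/n = 254 − 231.2 = 22.8
Sxy = Σxy − (Σx)(Σy)/n = 233 − 258.4 = -25.4
b = Sxy/Sxx = -25.4/22.8 = -1.114035

-1.114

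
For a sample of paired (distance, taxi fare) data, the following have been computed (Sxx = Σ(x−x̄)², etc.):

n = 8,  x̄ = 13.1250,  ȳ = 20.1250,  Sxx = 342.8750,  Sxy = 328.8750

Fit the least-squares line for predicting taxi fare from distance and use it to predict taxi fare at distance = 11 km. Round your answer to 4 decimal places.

b = Sxy/Sxx = 328.875/342.875 = 0.959169
a = ȳ − b·x̄ = 20.125 − 0.959169·13.125 = 7.535910
ŷ(11) = a + b·11 = 7.535910 + 0.959169·11 = 18.086766

18.0868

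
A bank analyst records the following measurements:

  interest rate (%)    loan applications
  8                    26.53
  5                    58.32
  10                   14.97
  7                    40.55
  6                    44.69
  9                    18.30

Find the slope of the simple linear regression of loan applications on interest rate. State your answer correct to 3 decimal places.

-8.855

n = 6, Σx = 45, Σy = 203.36, Σxy = 1370.23, Σx² = 355
Sxx = Σx² − (Σx)²/n = 355 − 337.5 = 17.5
Sxy = Σxy − (Σx)(Σy)/n = 1370.23 − 1525.2 = -154.97
b = Sxy/Sxx = -154.97/17.5 = -8.855429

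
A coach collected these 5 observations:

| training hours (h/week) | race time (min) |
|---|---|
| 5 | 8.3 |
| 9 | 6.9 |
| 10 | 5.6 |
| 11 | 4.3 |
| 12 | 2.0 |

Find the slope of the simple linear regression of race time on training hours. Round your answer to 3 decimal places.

n = 5, Σx = 47, Σy = 27.1, Σxy = 230.9, Σx² = 471
Sxx = Σx² − (Σx)²/n = 471 − 441.8 = 29.2
Sxy = Σxy − (Σx)(Σy)/n = 230.9 − 254.74 = -23.84
b = Sxy/Sxx = -23.84/29.2 = -0.816438

-0.816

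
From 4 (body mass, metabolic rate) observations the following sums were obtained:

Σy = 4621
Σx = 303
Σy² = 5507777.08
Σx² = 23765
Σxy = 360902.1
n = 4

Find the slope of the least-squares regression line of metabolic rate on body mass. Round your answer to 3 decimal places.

13.364

Sxx = Σx² − (Σx)²/n = 23765 − 22952.25 = 812.75
Sxy = Σxy − (Σx)(Σy)/n = 360902.1 − 350040.75 = 10861.35
b = Sxy/Sxx = 10861.35/812.75 = 13.363703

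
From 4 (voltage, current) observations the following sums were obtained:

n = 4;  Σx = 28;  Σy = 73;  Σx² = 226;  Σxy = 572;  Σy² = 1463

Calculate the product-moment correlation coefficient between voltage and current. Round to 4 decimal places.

0.9740

Sxx = Σx² − (Σx)²/n = 226 − 196 = 30
Sxy = Σxy − (Σx)(Σy)/n = 572 − 511 = 61
Syy = Σy² − (Σy)²/n = 1463 − 1332.25 = 130.75
r = Sxy/√(Sxx·Syy) = 61/√(3922.5) = 61/62.629865 = 0.973976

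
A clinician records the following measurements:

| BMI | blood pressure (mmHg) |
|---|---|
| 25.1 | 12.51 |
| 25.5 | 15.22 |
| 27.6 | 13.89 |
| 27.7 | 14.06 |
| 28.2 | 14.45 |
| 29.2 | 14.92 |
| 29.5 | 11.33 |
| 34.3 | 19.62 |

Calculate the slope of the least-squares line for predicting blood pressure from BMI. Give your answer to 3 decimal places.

n = 8, Σx = 227.1, Σy = 116, Σxy = 3325.292, Σx² = 6503.93
Sxx = Σx² − (Σx)²/n = 6503.93 − 6446.80125 = 57.12875
Sxy = Σxy − (Σx)(Σy)/n = 3325.292 − 3292.95 = 32.342
b = Sxy/Sxx = 32.342/57.12875 = 0.566125

0.566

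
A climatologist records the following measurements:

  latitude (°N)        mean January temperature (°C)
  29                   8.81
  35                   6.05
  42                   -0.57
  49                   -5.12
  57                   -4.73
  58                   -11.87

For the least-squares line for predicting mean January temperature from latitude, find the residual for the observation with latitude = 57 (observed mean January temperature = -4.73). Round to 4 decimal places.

3.9660

n = 6, Σx = 270, Σy = -7.43, Σxy = -765.65, Σx² = 12844
Sxx = Σx² − (Σx)²/n = 12844 − 12150 = 694
Sxy = Σxy − (Σx)(Σy)/n = -765.65 − (-334.35) = -431.3
b = Sxy/Sxx = -431.3/694 = -0.621470
a = ȳ − b·x̄ = -1.238333 − (-0.621470)·45 = 26.727805
ŷ(57) = 26.727805 + (-0.621470)·57 = -8.695970
residual = y − ŷ = -4.73 − (-8.695970) = 3.965970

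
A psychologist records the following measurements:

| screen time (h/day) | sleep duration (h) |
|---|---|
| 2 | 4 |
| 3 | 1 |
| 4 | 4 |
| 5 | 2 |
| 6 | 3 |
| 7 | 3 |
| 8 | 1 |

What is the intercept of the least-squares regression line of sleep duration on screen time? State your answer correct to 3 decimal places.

3.643

n = 7, Σx = 35, Σy = 18, Σxy = 84, Σx² = 203
Sxx = Σx² − (Σx)²/n = 203 − 175 = 28
Sxy = Σxy − (Σx)(Σy)/n = 84 − 90 = -6
b = Sxy/Sxx = -6/28 = -0.214286
a = ȳ − b·x̄ = 2.571429 − (-0.214286)·5 = 3.642857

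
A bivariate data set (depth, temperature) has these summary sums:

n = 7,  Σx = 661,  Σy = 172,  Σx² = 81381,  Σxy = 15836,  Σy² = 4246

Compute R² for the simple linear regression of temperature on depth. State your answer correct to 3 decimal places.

Sxx = Σx² − (Σx)²/n = 81381 − 62417.285714 = 18963.714286
Sxy = Σxy − (Σx)(Σy)/n = 15836 − 16241.714286 = -405.714286
Syy = Σy² − (Σy)²/n = 4246 − 4226.285714 = 19.714286
R² = Sxy²/(Sxx·Syy) = (-405.714286)²/(18963.714286·19.714286) = 0.440287

0.440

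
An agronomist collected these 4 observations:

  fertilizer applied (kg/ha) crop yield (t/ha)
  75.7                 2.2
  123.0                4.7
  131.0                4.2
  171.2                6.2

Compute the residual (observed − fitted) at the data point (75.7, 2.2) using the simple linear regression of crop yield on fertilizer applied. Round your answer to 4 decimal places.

-0.0827

n = 4, Σx = 500.9, Σy = 17.3, Σxy = 2356.28, Σx² = 67329.93
Sxx = Σx² − (Σx)²/n = 67329.93 − 62725.2025 = 4604.7275
Sxy = Σxy − (Σx)(Σy)/n = 2356.28 − 2166.3925 = 189.8875
b = Sxy/Sxx = 189.8875/4604.7275 = 0.041238
a = ȳ − b·x̄ = 4.325 − 0.041238·125.225 = -0.838967
ŷ(75.7) = -0.838967 + 0.041238·75.7 = 2.282712
residual = y − ŷ = 2.2 − 2.282712 = -0.082712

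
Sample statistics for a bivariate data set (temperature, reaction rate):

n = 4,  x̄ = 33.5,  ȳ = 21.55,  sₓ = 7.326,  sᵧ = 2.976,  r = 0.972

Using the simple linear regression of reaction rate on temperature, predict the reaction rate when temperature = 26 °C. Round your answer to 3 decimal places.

b = r · sᵧ/sₓ = 0.972 · 2.976/7.326 = 0.394850
a = ȳ − b·x̄ = 21.55 − 0.394850·33.5 = 8.322521
ŷ(26) = a + b·26 = 8.322521 + 0.394850·26 = 18.588624

18.589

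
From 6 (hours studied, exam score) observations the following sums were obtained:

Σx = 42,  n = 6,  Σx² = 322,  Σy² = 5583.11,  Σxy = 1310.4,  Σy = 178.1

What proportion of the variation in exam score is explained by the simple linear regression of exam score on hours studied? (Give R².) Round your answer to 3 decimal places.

0.489

Sxx = Σx² − (Σx)²/n = 322 − 294 = 28
Sxy = Σxy − (Σx)(Σy)/n = 1310.4 − 1246.7 = 63.7
Syy = Σy² − (Σy)²/n = 5583.11 − 5286.601667 = 296.508333
R² = Sxy²/(Sxx·Syy) = (63.7)²/(28·296.508333) = 0.488747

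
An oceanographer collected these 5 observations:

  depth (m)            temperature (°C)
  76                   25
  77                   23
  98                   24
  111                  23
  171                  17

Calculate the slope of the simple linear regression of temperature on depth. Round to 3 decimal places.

n = 5, Σx = 533, Σy = 112, Σxy = 11483, Σx² = 62871
Sxx = Σx² − (Σx)²/n = 62871 − 56817.8 = 6053.2
Sxy = Σxy − (Σx)(Σy)/n = 11483 − 11939.2 = -456.2
b = Sxy/Sxx = -456.2/6053.2 = -0.075365

-0.075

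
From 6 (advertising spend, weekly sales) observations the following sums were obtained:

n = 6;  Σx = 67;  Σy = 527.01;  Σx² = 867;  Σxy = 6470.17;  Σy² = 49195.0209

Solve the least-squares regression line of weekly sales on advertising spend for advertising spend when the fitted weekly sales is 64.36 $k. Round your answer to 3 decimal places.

Sxx = Σx² − (Σx)²/n = 867 − 748.166667 = 118.833333
Sxy = Σxy − (Σx)(Σy)/n = 6470.17 − 5884.945 = 585.225
b = Sxy/Sxx = 585.225/118.833333 = 4.924755
a = ȳ − b·x̄ = 87.835 − 4.924755·11.166667 = 32.841907
Set a + b·x = 64.36: x = (64.36 − 32.841907) / 4.924755 = 6.399932

6.400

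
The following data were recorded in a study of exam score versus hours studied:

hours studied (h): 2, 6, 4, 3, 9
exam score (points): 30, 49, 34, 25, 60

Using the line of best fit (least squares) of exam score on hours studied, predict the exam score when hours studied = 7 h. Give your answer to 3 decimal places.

n = 5, Σx = 24, Σy = 198, Σxy = 1105, Σx² = 146
Sxx = Σx² − (Σx)²/n = 146 − 115.2 = 30.8
Sxy = Σxy − (Σx)(Σy)/n = 1105 − 950.4 = 154.6
b = Sxy/Sxx = 154.6/30.8 = 5.019481
a = ȳ − b·x̄ = 39.6 − 5.019481·4.8 = 15.506494
ŷ(7) = a + b·7 = 15.506494 + 5.019481·7 = 50.642857

50.643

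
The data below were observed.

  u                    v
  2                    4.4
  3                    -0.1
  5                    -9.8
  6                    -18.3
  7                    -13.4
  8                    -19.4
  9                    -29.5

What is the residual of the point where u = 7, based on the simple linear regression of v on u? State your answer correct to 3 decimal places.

n = 7, Σx = 40, Σy = -86.1, Σxy = -664.8, Σx² = 268
Sxx = Σx² − (Σx)²/n = 268 − 228.571429 = 39.428571
Sxy = Σxy − (Σx)(Σy)/n = -664.8 − (-492) = -172.8
b = Sxy/Sxx = -172.8/39.428571 = -4.382609
a = ȳ − b·x̄ = -12.3 − (-4.382609)·5.714286 = 12.743478
ŷ(7) = 12.743478 + (-4.382609)·7 = -17.934783
residual = y − ŷ = -13.4 − (-17.934783) = 4.534783

4.535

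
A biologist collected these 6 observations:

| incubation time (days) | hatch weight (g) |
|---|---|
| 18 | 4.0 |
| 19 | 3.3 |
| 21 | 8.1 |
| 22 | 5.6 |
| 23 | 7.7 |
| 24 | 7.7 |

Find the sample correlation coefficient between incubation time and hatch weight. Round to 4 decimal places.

0.8070

n = 6, Σx = 127, Σy = 36.4, Σxy = 789.9, Σx² = 2715, Σy² = 242.44
Sxx = Σx² − (Σx)²/n = 2715 − 2688.166667 = 26.833333
Sxy = Σxy − (Σx)(Σy)/n = 789.9 − 770.466667 = 19.433333
Syy = Σy² − (Σy)²/n = 242.44 − 220.826667 = 21.613333
r = Sxy/√(Sxx·Syy) = 19.433333/√(579.957778) = 19.433333/24.082313 = 0.806955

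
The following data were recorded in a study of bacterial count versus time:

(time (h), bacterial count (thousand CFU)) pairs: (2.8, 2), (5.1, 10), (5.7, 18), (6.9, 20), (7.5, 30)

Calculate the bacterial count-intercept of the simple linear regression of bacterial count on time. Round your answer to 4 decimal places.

-15.0090

n = 5, Σx = 28, Σy = 80, Σxy = 522.2, Σx² = 170.2
Sxx = Σx² − (Σx)²/n = 170.2 − 156.8 = 13.4
Sxy = Σxy − (Σx)(Σy)/n = 522.2 − 448 = 74.2
b = Sxy/Sxx = 74.2/13.4 = 5.537313
a = ȳ − b·x̄ = 16 − 5.537313·5.6 = -15.008955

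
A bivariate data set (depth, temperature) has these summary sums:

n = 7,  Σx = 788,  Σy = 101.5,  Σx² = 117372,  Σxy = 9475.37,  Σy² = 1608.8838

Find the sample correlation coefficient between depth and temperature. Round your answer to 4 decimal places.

Sxx = Σx² − (Σx)²/n = 117372 − 88706.285714 = 28665.714286
Sxy = Σxy − (Σx)(Σy)/n = 9475.37 − 11426 = -1950.63
Syy = Σy² − (Σy)²/n = 1608.8838 − 1471.75 = 137.1338
r = Sxy/√(Sxx·Syy) = -1950.63/√(3931038.329714) = -1950.63/1982.684627 = -0.983833

-0.9838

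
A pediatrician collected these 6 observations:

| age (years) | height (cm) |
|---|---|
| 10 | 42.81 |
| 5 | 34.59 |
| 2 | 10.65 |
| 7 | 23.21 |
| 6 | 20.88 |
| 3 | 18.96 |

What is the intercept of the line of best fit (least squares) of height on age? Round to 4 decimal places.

7.1685

n = 6, Σx = 33, Σy = 151.1, Σxy = 966.98, Σx² = 223
Sxx = Σx² − (Σx)²/n = 223 − 181.5 = 41.5
Sxy = Σxy − (Σx)(Σy)/n = 966.98 − 831.05 = 135.93
b = Sxy/Sxx = 135.93/41.5 = 3.275422
a = ȳ − b·x̄ = 25.183333 − 3.275422·5.5 = 7.168514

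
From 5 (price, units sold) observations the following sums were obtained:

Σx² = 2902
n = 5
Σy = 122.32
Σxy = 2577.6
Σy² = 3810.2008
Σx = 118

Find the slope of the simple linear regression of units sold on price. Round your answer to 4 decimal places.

Sxx = Σx² − (Σx)²/n = 2902 − 2784.8 = 117.2
Sxy = Σxy − (Σx)(Σy)/n = 2577.6 − 2886.752 = -309.152
b = Sxy/Sxx = -309.152/117.2 = -2.637816

-2.6378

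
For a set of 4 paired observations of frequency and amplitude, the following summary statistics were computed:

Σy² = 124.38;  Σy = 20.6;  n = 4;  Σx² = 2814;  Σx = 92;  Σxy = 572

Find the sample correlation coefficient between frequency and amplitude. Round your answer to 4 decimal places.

Sxx = Σx² − (Σx)²/n = 2814 − 2116 = 698
Sxy = Σxy − (Σx)(Σy)/n = 572 − 473.8 = 98.2
Syy = Σy² − (Σy)²/n = 124.38 − 106.09 = 18.29
r = Sxy/√(Sxx·Syy) = 98.2/√(12766.42) = 98.2/112.988583 = 0.869114

0.8691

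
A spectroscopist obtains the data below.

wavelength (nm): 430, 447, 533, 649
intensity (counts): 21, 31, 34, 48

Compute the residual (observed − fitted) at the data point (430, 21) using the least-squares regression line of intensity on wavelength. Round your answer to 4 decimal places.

-3.5422

n = 4, Σx = 2059, Σy = 134, Σxy = 72161, Σx² = 1089999
Sxx = Σx² − (Σx)²/n = 1089999 − 1059870.25 = 30128.75
Sxy = Σxy − (Σx)(Σy)/n = 72161 − 68976.5 = 3184.5
b = Sxy/Sxx = 3184.5/30128.75 = 0.105696
a = ȳ − b·x̄ = 33.5 − 0.105696·514.75 = -20.907215
ŷ(430) = -20.907215 + 0.105696·430 = 24.542231
residual = y − ŷ = 21 − 24.542231 = -3.542231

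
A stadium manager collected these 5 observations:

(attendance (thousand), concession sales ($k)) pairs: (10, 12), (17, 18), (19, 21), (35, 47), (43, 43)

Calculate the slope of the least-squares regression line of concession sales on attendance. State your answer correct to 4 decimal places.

1.0980

n = 5, Σx = 124, Σy = 141, Σxy = 4319, Σx² = 3824
Sxx = Σx² − (Σx)²/n = 3824 − 3075.2 = 748.8
Sxy = Σxy − (Σx)(Σy)/n = 4319 − 3496.8 = 822.2
b = Sxy/Sxx = 822.2/748.8 = 1.098024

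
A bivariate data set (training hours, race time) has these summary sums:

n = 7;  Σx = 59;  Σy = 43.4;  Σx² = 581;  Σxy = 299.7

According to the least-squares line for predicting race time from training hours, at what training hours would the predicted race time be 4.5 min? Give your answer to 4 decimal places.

10.5816

Sxx = Σx² − (Σx)²/n = 581 − 497.285714 = 83.714286
Sxy = Σxy − (Σx)(Σy)/n = 299.7 − 365.8 = -66.1
b = Sxy/Sxx = -66.1/83.714286 = -0.789590
a = ȳ − b·x̄ = 6.2 − (-0.789590)·8.428571 = 12.855119
Set a + b·x = 4.5: x = (4.5 − 12.855119) / (-0.789590) = 10.581586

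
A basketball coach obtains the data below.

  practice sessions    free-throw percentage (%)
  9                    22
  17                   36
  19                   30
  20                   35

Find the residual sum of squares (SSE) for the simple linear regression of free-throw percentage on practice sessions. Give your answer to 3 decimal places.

34.435

n = 4, Σx = 65, Σy = 123, Σxy = 2080, Σx² = 1131, Σy² = 3905
Sxx = Σx² − (Σx)²/n = 1131 − 1056.25 = 74.75
Sxy = Σxy − (Σx)(Σy)/n = 2080 − 1998.75 = 81.25
Syy = Σy² − (Σy)²/n = 3905 − 3782.25 = 122.75
b = Sxy/Sxx = 81.25/74.75 = 1.086957
SSE = Syy − b·Sxy = 122.75 − 1.086957·81.25 = 34.434783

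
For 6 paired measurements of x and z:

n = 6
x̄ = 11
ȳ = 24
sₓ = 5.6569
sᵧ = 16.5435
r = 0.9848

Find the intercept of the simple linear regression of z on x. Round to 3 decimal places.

b = r · sᵧ/sₓ = 0.9848 · 16.5435/5.6569 = 2.880029
a = ȳ − b·x̄ = 24 − 2.880029·11 = -7.680324

-7.680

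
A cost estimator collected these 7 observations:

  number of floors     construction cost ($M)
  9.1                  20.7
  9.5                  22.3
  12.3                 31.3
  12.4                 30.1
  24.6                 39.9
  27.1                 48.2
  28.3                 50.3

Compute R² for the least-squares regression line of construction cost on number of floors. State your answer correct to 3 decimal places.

n = 7, Σx = 123.3, Σy = 242.8, Σxy = 4869.7, Σx² = 2618.57, Σy² = 9256.82
Sxx = Σx² − (Σx)²/n = 2618.57 − 2171.841429 = 446.728571
Sxy = Σxy − (Σx)(Σy)/n = 4869.7 − 4276.748571 = 592.951429
Syy = Σy² − (Σy)²/n = 9256.82 − 8421.691429 = 835.128571
R² = Sxy²/(Sxx·Syy) = (592.951429)²/(446.728571·835.128571) = 0.942413

0.942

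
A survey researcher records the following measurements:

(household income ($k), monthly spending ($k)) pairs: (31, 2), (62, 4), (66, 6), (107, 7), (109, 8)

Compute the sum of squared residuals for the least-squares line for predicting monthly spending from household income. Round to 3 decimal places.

n = 5, Σx = 375, Σy = 27, Σxy = 2327, Σx² = 32491, Σy² = 169
Sxx = Σx² − (Σx)²/n = 32491 − 28125 = 4366
Sxy = Σxy − (Σx)(Σy)/n = 2327 − 2025 = 302
Syy = Σy² − (Σy)²/n = 169 − 145.8 = 23.2
b = Sxy/Sxx = 302/4366 = 0.069171
SSE = Syy − b·Sxy = 23.2 − 0.069171·302 = 2.310399

2.310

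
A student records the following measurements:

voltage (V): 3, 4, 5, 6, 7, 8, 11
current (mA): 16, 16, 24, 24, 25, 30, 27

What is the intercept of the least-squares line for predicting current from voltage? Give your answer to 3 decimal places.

13.053

n = 7, Σx = 44, Σy = 162, Σxy = 1088, Σx² = 320
Sxx = Σx² − (Σx)²/n = 320 − 276.571429 = 43.428571
Sxy = Σxy − (Σx)(Σy)/n = 1088 − 1018.285714 = 69.714286
b = Sxy/Sxx = 69.714286/43.428571 = 1.605263
a = ȳ − b·x̄ = 23.142857 − 1.605263·6.285714 = 13.052632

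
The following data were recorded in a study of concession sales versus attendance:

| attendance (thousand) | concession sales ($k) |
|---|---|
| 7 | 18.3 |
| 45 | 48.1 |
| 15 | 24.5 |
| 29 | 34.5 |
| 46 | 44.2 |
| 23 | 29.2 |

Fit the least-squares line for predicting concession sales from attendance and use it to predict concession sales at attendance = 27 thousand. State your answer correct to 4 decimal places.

n = 6, Σx = 165, Σy = 198.8, Σxy = 6365.4, Σx² = 5785
Sxx = Σx² − (Σx)²/n = 5785 − 4537.5 = 1247.5
Sxy = Σxy − (Σx)(Σy)/n = 6365.4 − 5467 = 898.4
b = Sxy/Sxx = 898.4/1247.5 = 0.720160
a = ȳ − b·x̄ = 33.133333 − 0.720160·27.5 = 13.328925
ŷ(27) = a + b·27 = 13.328925 + 0.720160·27 = 32.773253

32.7733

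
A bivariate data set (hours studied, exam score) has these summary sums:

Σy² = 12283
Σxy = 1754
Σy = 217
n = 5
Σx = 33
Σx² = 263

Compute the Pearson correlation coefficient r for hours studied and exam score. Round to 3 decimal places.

0.894

Sxx = Σx² − (Σx)²/n = 263 − 217.8 = 45.2
Sxy = Σxy − (Σx)(Σy)/n = 1754 − 1432.2 = 321.8
Syy = Σy² − (Σy)²/n = 12283 − 9417.8 = 2865.2
r = Sxy/√(Sxx·Syy) = 321.8/√(129507.04) = 321.8/359.870866 = 0.894210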